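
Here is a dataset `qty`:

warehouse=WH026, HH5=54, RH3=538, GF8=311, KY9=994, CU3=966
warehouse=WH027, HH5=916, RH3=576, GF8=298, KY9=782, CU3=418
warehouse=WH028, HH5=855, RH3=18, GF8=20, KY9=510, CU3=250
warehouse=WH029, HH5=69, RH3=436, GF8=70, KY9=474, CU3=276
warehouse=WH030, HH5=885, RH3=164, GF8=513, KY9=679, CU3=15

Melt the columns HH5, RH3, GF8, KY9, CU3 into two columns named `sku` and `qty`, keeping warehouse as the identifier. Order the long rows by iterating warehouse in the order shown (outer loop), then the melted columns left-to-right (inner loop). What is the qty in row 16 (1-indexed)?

69

25 rows total (5 × 5). Row 16: index ⌊(16-1)/5⌋ = 3 into warehouse → WH029; (16-1) mod 5 = 0 into the melted columns → HH5.
So row 16 is (WH029, HH5, 69); qty = 69.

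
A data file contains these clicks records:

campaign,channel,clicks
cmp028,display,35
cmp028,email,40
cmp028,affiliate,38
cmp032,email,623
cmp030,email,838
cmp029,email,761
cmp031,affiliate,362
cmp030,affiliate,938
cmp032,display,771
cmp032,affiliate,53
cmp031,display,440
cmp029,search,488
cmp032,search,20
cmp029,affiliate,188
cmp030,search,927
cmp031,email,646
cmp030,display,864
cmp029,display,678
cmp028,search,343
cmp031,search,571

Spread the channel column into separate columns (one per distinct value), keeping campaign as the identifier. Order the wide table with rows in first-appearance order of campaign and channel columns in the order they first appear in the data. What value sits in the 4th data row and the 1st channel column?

678

With rows in first-appearance order of campaign, row 4 is campaign=cmp029. channel columns in first-appearance order: display, email, affiliate, search; column 1 is display.
Long rows with campaign=cmp029, channel=display: clicks = 678.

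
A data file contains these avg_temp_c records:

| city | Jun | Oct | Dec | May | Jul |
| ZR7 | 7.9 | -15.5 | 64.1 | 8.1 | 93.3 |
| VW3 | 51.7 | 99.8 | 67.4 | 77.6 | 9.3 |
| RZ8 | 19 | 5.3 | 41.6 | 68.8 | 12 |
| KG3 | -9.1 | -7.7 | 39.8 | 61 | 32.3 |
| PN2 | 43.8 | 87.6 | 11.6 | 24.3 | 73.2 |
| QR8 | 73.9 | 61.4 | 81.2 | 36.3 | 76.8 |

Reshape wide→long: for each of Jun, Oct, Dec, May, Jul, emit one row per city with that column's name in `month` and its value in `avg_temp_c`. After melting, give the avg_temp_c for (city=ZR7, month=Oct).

-15.5

Unpivoting turns each (city, wide-column) pair into one long row.
The wide cell at row ZR7, column Oct holds -15.5, so the long row (ZR7, Oct) has avg_temp_c=-15.5.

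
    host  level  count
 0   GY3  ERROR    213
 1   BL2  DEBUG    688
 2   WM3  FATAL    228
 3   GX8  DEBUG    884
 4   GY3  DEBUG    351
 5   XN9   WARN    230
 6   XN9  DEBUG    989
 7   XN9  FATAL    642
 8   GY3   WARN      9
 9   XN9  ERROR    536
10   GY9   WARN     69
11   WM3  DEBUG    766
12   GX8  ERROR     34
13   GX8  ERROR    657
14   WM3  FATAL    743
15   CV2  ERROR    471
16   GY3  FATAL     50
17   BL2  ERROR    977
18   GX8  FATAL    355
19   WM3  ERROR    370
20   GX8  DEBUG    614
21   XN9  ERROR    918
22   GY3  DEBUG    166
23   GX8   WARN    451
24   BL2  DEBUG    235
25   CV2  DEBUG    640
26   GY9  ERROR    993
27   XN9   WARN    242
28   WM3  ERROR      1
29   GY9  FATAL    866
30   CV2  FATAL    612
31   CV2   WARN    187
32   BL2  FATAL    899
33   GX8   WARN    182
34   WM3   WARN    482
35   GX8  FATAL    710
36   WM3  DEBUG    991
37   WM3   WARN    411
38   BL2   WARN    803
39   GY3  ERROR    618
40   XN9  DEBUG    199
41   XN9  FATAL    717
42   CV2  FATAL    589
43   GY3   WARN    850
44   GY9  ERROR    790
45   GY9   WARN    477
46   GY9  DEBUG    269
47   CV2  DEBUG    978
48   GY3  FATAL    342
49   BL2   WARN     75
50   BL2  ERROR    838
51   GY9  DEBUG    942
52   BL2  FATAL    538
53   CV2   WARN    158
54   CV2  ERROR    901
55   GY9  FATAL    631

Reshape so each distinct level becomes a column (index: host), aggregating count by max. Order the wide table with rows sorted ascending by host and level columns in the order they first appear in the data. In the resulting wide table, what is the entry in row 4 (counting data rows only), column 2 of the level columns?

351

With rows sorted ascending by host, row 4 is host=GY3. level columns in first-appearance order: ERROR, DEBUG, FATAL, WARN; column 2 is DEBUG.
Long rows with host=GY3, level=DEBUG: max(351, 166) = 351.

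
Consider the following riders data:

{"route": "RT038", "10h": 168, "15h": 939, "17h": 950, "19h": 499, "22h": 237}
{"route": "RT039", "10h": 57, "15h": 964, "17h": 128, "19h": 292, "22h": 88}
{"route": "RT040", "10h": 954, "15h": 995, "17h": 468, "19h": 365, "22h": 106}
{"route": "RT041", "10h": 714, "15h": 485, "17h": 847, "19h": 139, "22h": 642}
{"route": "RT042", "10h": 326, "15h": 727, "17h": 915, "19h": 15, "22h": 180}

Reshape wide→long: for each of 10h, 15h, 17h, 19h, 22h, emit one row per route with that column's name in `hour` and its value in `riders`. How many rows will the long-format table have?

25

5 route values × 5 melted columns = 25 rows.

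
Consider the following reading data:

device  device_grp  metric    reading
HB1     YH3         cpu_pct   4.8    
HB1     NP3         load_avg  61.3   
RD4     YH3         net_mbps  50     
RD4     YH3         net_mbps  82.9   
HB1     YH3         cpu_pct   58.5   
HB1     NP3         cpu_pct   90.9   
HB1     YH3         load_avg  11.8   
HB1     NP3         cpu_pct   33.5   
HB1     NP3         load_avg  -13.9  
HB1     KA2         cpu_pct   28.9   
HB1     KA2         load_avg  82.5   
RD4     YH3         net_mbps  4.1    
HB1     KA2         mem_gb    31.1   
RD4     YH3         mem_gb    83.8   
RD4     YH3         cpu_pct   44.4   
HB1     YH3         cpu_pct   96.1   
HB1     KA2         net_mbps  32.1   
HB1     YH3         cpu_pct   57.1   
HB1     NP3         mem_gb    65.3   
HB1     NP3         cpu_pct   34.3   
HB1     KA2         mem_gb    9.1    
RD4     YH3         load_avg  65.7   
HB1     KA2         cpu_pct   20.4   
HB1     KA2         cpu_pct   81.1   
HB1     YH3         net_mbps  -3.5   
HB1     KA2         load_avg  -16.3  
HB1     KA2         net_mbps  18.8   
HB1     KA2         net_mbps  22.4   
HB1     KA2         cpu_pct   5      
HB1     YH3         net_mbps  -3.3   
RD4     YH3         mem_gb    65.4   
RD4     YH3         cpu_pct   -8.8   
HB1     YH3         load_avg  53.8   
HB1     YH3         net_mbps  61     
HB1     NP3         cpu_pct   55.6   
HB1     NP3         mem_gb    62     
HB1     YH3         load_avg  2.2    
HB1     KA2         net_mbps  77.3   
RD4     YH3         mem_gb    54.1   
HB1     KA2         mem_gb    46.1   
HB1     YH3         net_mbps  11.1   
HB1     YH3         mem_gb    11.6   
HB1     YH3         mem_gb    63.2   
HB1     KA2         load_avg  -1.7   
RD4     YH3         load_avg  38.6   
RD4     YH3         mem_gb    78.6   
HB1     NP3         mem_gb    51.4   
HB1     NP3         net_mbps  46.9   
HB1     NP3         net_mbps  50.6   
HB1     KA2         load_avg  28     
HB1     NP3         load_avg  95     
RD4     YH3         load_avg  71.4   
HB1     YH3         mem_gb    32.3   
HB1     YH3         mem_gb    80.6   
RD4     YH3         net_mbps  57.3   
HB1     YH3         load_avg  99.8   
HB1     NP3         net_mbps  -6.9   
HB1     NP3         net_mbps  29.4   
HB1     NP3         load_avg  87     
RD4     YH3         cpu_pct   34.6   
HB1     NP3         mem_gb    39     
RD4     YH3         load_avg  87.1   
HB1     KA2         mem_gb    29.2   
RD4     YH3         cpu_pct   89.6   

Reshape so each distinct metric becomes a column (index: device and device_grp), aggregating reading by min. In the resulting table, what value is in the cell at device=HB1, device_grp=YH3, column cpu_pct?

Rows with device=HB1, device_grp=YH3 and metric=cpu_pct: reading values are 4.8, 58.5, 96.1, 57.1.
min(4.8, 58.5, 96.1, 57.1) = 4.8.

4.8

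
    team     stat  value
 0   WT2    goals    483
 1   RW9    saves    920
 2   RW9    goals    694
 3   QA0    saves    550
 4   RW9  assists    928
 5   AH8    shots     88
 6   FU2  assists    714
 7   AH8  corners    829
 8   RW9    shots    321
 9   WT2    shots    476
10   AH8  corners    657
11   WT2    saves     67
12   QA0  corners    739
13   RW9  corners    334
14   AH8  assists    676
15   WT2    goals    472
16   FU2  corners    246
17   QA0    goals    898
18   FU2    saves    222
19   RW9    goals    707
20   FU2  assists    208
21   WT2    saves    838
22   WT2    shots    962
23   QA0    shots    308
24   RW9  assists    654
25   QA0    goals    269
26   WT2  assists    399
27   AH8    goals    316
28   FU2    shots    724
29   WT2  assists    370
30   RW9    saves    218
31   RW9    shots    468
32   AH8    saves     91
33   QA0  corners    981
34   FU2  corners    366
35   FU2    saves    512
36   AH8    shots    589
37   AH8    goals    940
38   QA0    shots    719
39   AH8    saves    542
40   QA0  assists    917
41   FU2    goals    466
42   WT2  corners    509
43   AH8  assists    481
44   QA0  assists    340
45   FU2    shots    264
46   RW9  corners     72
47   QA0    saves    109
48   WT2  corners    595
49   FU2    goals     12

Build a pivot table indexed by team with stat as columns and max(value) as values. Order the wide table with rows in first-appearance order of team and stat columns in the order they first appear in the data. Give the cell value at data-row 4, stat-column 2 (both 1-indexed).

542

With rows in first-appearance order of team, row 4 is team=AH8. stat columns in first-appearance order: goals, saves, assists, shots, corners; column 2 is saves.
Long rows with team=AH8, stat=saves: max(91, 542) = 542.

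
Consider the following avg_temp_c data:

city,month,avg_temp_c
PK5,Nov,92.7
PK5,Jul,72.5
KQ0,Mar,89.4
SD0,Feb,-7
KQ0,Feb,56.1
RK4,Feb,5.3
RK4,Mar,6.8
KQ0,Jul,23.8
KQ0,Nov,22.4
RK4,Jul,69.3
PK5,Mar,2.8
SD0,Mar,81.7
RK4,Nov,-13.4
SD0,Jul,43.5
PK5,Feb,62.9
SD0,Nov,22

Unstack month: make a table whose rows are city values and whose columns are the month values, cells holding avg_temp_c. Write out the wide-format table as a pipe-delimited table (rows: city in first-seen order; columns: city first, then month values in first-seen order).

Columns: city plus the 4 distinct month values (Nov, Jul, Mar, Feb).
For example, row PK5 column Nov takes avg_temp_c=92.7 from the long row (PK5, Nov).

| city | Nov | Jul | Mar | Feb |
| PK5 | 92.7 | 72.5 | 2.8 | 62.9 |
| KQ0 | 22.4 | 23.8 | 89.4 | 56.1 |
| SD0 | 22 | 43.5 | 81.7 | -7 |
| RK4 | -13.4 | 69.3 | 6.8 | 5.3 |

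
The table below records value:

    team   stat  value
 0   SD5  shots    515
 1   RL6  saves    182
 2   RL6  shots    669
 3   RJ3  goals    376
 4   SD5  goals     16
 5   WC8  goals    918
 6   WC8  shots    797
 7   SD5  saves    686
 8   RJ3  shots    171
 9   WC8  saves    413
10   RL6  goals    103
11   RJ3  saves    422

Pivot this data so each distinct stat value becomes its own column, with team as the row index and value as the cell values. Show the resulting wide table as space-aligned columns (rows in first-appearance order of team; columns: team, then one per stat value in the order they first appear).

team  shots  saves  goals
SD5   515    686    16   
RL6   669    182    103  
RJ3   171    422    376  
WC8   797    413    918  

Columns: team plus the 3 distinct stat values (shots, saves, goals).
For example, row SD5 column shots takes value=515 from the long row (SD5, shots).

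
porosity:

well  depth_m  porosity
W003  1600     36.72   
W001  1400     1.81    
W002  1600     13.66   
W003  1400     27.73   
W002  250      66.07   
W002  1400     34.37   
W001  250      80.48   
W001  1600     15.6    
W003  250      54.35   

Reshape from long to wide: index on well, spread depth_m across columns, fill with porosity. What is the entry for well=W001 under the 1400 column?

Wide layout: rows indexed by well, columns are the 3 distinct depth_m values (1600, 1400, 250).
Cell (well=W001, depth_m=1400) draws from the long row where well=W001 and depth_m=1400, which has porosity=1.81.

1.81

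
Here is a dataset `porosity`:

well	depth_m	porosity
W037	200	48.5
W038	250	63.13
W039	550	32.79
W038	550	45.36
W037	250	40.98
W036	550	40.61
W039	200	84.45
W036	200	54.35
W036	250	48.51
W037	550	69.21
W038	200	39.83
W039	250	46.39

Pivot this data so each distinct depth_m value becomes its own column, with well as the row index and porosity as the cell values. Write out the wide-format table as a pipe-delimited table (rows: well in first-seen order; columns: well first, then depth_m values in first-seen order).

| well | 200 | 250 | 550 |
| W037 | 48.5 | 40.98 | 69.21 |
| W038 | 39.83 | 63.13 | 45.36 |
| W039 | 84.45 | 46.39 | 32.79 |
| W036 | 54.35 | 48.51 | 40.61 |

Columns: well plus the 3 distinct depth_m values (200, 250, 550).
For example, row W037 column 200 takes porosity=48.5 from the long row (W037, 200).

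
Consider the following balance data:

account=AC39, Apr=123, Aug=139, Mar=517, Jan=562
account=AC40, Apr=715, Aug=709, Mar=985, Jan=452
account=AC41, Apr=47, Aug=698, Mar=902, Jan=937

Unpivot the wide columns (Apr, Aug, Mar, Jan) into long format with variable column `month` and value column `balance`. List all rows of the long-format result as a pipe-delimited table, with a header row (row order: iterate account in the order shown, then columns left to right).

Each (account, column) pair becomes one row: 3 × 4 = 12 rows.
For example, (AC39, Apr) → balance=123.

| account | month | balance |
| AC39 | Apr | 123 |
| AC39 | Aug | 139 |
| AC39 | Mar | 517 |
| AC39 | Jan | 562 |
| AC40 | Apr | 715 |
| AC40 | Aug | 709 |
| AC40 | Mar | 985 |
| AC40 | Jan | 452 |
| AC41 | Apr | 47 |
| AC41 | Aug | 698 |
| AC41 | Mar | 902 |
| AC41 | Jan | 937 |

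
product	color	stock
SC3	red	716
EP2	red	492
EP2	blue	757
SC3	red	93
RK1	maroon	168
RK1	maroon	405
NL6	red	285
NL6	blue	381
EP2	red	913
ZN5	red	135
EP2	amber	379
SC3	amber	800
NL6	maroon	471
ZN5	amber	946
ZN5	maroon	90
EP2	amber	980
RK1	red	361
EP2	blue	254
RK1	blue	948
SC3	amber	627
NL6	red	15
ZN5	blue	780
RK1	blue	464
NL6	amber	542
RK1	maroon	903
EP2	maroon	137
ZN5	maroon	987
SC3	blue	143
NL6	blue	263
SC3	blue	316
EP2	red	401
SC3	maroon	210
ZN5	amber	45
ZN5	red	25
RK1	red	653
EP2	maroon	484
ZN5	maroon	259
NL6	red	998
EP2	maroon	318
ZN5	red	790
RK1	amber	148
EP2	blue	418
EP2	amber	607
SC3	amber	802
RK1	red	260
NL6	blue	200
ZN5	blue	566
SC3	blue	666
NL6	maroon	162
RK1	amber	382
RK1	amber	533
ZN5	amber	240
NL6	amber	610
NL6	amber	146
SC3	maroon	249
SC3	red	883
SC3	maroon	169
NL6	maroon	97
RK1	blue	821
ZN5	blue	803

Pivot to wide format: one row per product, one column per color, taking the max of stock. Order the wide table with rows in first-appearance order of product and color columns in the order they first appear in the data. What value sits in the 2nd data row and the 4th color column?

With rows in first-appearance order of product, row 2 is product=EP2. color columns in first-appearance order: red, blue, maroon, amber; column 4 is amber.
Long rows with product=EP2, color=amber: max(379, 980, 607) = 980.

980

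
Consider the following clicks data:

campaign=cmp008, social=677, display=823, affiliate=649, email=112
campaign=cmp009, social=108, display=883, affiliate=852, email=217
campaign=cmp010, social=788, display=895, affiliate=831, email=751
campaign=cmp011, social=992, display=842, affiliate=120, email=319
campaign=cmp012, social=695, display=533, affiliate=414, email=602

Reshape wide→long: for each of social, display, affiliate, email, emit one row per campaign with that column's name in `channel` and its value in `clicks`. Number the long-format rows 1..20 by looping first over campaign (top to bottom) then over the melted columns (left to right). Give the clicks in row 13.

992

20 rows total (5 × 4). Row 13: index ⌊(13-1)/4⌋ = 3 into campaign → cmp011; (13-1) mod 4 = 0 into the melted columns → social.
So row 13 is (cmp011, social, 992); clicks = 992.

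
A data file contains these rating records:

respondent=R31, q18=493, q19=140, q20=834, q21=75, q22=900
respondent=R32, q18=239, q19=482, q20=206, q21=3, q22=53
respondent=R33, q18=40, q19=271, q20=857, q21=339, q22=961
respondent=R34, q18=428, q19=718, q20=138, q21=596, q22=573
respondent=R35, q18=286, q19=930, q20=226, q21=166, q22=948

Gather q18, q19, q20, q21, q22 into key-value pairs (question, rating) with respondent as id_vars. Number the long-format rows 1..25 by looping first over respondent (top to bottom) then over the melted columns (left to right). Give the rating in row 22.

930

25 rows total (5 × 5). Row 22: index ⌊(22-1)/5⌋ = 4 into respondent → R35; (22-1) mod 5 = 1 into the melted columns → q19.
So row 22 is (R35, q19, 930); rating = 930.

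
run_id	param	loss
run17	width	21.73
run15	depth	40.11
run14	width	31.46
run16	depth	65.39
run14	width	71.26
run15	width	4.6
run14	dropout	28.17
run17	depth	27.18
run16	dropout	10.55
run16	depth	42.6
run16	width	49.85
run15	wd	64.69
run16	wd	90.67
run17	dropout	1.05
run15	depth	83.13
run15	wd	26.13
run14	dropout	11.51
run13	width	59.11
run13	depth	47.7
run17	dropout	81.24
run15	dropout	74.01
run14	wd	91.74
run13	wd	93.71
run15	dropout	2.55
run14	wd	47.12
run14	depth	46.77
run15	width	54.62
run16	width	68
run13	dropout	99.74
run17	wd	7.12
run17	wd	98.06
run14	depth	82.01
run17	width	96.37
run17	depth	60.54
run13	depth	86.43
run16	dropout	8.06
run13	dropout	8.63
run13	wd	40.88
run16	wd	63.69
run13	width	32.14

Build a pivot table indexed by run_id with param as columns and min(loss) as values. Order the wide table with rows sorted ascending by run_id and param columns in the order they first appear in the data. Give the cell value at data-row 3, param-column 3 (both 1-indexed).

2.55

With rows sorted ascending by run_id, row 3 is run_id=run15. param columns in first-appearance order: width, depth, dropout, wd; column 3 is dropout.
Long rows with run_id=run15, param=dropout: min(74.01, 2.55) = 2.55.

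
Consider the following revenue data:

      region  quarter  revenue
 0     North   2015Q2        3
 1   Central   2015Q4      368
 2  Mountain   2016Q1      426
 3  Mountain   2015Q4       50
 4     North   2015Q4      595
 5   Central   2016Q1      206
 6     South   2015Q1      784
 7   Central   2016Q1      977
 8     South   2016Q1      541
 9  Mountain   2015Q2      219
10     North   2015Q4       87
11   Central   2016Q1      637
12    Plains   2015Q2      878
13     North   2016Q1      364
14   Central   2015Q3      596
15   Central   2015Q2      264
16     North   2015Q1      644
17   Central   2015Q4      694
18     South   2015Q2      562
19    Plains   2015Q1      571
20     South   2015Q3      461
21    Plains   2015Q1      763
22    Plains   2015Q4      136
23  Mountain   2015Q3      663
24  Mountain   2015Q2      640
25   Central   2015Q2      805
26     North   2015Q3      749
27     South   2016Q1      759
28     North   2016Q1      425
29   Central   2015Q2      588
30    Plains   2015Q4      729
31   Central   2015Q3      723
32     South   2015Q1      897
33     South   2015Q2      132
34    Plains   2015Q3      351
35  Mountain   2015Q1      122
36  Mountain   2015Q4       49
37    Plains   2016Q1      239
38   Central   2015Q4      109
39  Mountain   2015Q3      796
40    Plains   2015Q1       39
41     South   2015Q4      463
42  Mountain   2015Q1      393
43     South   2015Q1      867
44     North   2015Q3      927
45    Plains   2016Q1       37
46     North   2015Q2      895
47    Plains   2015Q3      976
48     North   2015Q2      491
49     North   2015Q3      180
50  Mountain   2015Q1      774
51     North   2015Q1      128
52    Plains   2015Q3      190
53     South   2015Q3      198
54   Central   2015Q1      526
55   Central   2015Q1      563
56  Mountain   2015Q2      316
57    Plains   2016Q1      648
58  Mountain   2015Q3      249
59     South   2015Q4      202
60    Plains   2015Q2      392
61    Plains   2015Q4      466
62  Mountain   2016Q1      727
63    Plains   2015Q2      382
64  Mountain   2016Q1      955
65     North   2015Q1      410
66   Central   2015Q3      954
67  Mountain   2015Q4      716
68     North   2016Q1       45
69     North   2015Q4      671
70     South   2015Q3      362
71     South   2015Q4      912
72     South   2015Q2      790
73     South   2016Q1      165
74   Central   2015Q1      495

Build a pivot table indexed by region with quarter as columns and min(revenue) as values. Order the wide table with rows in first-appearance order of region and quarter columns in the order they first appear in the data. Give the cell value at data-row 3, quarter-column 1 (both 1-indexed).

With rows in first-appearance order of region, row 3 is region=Mountain. quarter columns in first-appearance order: 2015Q2, 2015Q4, 2016Q1, 2015Q1, 2015Q3; column 1 is 2015Q2.
Long rows with region=Mountain, quarter=2015Q2: min(219, 640, 316) = 219.

219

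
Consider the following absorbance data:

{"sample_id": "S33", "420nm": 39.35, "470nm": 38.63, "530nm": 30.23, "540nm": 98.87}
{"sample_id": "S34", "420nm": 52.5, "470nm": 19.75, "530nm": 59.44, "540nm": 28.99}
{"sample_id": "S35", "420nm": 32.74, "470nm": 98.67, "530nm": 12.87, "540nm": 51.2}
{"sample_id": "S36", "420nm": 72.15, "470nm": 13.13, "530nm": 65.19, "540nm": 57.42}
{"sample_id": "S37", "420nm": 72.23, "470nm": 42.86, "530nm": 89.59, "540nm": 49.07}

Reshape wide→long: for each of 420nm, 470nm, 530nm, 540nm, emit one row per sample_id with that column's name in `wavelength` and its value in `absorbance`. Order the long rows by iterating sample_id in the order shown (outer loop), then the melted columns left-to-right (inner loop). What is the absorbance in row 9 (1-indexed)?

32.74

20 rows total (5 × 4). Row 9: index ⌊(9-1)/4⌋ = 2 into sample_id → S35; (9-1) mod 4 = 0 into the melted columns → 420nm.
So row 9 is (S35, 420nm, 32.74); absorbance = 32.74.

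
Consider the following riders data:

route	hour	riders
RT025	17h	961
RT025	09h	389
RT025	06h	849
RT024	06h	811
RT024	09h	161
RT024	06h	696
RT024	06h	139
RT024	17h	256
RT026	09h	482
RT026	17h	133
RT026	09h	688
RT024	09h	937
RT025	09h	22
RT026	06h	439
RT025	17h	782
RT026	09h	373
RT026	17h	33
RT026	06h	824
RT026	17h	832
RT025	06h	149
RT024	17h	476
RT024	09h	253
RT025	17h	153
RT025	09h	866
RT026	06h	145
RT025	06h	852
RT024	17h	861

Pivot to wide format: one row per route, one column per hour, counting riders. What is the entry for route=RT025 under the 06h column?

Rows with route=RT025 and hour=06h: riders values are 849, 149, 852.
3 rows match — count = 3.

3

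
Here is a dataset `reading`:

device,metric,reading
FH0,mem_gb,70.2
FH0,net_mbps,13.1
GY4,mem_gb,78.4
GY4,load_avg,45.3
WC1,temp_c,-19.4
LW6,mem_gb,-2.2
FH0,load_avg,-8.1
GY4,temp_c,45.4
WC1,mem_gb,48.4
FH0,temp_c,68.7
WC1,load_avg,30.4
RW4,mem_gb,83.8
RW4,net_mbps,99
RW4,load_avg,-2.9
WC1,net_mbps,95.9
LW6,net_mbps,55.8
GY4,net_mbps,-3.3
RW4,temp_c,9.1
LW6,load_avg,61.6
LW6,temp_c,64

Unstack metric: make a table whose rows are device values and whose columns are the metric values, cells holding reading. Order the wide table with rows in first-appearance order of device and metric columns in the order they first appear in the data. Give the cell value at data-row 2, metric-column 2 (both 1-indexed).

-3.3

With rows in first-appearance order of device, row 2 is device=GY4. metric columns in first-appearance order: mem_gb, net_mbps, load_avg, temp_c; column 2 is net_mbps.
Long rows with device=GY4, metric=net_mbps: reading = -3.3.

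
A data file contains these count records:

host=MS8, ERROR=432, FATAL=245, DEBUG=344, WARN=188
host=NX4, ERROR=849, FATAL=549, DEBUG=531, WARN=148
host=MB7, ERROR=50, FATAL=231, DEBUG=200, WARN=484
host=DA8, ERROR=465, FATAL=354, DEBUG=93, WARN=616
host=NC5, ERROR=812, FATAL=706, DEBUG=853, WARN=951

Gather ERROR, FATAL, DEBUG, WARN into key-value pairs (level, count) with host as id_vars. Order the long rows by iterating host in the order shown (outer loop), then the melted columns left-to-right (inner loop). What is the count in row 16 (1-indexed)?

20 rows total (5 × 4). Row 16: index ⌊(16-1)/4⌋ = 3 into host → DA8; (16-1) mod 4 = 3 into the melted columns → WARN.
So row 16 is (DA8, WARN, 616); count = 616.

616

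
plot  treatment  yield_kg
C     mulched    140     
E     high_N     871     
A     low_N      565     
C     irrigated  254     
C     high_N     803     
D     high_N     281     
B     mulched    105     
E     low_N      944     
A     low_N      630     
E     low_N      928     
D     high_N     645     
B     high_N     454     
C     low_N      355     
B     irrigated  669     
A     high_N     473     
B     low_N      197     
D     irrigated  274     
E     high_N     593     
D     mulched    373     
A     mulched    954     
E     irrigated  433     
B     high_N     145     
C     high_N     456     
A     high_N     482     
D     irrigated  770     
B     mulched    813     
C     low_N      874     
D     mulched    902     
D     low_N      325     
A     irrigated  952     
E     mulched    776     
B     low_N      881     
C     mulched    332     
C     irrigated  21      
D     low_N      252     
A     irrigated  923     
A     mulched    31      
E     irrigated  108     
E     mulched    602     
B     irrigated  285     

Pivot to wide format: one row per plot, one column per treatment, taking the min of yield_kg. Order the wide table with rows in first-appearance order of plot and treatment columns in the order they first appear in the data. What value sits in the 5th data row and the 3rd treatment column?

With rows in first-appearance order of plot, row 5 is plot=B. treatment columns in first-appearance order: mulched, high_N, low_N, irrigated; column 3 is low_N.
Long rows with plot=B, treatment=low_N: min(197, 881) = 197.

197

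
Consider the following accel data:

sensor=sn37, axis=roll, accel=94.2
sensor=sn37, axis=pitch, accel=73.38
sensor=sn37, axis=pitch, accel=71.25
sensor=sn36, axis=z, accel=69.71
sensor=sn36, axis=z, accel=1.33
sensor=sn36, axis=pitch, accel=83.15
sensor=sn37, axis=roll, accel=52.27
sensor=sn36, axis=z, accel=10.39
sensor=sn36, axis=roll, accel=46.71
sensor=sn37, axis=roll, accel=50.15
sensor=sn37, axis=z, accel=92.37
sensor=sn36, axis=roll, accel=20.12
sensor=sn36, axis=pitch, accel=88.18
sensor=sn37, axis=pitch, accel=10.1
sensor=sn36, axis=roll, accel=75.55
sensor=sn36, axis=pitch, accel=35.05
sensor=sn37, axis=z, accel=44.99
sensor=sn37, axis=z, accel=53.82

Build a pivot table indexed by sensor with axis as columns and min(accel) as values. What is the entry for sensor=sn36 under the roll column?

20.12

Rows with sensor=sn36 and axis=roll: accel values are 46.71, 20.12, 75.55.
min(46.71, 20.12, 75.55) = 20.12.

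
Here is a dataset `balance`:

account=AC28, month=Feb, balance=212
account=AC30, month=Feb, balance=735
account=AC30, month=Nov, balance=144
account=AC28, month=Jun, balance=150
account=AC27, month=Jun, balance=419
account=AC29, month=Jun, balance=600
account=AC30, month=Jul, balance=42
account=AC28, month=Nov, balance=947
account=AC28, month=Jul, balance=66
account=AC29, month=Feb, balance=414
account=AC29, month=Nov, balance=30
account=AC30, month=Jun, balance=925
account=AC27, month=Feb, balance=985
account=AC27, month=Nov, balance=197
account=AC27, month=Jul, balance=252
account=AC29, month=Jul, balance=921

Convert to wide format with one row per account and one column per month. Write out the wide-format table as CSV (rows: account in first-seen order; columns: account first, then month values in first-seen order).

Columns: account plus the 4 distinct month values (Feb, Nov, Jun, Jul).
For example, row AC28 column Feb takes balance=212 from the long row (AC28, Feb).

account,Feb,Nov,Jun,Jul
AC28,212,947,150,66
AC30,735,144,925,42
AC27,985,197,419,252
AC29,414,30,600,921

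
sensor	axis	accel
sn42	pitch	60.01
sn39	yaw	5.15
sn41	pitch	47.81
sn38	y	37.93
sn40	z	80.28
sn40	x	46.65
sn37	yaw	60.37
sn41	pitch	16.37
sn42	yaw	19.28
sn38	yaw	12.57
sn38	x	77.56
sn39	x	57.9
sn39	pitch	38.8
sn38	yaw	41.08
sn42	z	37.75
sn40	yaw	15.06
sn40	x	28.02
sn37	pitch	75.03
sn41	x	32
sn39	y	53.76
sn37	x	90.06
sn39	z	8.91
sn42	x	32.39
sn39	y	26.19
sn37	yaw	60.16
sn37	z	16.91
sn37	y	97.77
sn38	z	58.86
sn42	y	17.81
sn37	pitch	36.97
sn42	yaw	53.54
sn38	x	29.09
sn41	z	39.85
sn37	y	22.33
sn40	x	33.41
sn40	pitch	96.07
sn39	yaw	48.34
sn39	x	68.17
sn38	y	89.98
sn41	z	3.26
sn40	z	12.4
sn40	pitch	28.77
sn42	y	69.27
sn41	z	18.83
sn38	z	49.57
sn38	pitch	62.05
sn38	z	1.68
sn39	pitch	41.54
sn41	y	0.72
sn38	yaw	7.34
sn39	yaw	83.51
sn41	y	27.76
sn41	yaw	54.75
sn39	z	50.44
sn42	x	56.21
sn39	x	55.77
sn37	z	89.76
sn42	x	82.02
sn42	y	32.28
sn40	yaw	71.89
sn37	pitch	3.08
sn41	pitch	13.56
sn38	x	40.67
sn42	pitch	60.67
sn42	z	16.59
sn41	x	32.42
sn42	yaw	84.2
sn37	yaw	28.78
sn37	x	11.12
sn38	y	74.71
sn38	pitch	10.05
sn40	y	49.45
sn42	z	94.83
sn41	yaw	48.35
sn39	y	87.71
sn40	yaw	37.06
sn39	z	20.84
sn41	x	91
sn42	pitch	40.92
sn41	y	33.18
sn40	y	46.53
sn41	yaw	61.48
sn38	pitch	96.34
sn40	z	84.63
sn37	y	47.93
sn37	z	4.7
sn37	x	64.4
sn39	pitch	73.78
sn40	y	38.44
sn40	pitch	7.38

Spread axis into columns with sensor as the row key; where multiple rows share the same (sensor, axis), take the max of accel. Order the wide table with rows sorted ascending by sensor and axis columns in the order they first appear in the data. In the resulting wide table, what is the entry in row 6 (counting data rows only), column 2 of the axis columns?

84.2

With rows sorted ascending by sensor, row 6 is sensor=sn42. axis columns in first-appearance order: pitch, yaw, y, z, x; column 2 is yaw.
Long rows with sensor=sn42, axis=yaw: max(19.28, 53.54, 84.2) = 84.2.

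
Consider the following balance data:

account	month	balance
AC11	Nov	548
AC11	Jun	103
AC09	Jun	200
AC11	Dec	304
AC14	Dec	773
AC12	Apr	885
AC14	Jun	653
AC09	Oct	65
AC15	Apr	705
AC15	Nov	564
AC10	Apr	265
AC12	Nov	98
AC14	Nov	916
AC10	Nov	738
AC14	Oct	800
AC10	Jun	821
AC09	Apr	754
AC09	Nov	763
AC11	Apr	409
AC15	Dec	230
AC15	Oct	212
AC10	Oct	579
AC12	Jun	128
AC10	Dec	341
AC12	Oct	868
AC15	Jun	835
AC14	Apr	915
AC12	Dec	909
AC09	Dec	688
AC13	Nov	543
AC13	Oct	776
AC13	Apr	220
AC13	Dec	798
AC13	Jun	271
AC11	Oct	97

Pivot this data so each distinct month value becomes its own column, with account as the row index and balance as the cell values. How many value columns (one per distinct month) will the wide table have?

5 distinct month values: Apr, Jun, Dec, Oct, Nov.

5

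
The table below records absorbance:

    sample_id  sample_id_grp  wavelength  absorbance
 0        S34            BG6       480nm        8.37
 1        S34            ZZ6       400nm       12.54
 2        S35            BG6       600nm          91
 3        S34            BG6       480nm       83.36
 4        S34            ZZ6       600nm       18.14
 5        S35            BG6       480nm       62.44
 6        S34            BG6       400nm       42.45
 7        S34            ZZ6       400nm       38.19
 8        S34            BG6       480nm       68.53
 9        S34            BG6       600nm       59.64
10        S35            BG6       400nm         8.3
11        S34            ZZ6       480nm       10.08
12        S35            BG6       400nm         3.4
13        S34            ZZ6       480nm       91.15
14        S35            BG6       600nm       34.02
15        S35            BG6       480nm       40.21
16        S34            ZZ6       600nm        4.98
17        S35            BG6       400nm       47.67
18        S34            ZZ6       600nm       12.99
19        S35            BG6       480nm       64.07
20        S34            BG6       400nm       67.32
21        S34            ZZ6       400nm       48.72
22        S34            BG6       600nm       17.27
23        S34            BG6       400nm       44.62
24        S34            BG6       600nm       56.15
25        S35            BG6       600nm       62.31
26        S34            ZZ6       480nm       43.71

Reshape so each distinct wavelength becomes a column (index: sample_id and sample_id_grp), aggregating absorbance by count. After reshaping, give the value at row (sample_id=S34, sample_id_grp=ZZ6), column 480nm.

Rows with sample_id=S34, sample_id_grp=ZZ6 and wavelength=480nm: absorbance values are 10.08, 91.15, 43.71.
3 rows match — count = 3.

3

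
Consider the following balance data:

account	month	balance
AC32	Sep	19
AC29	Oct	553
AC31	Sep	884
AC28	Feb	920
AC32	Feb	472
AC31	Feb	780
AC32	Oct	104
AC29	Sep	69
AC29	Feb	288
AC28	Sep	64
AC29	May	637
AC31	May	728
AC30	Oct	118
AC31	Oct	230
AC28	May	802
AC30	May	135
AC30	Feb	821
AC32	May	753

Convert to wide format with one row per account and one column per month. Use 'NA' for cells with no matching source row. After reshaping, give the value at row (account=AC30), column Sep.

No long-format row has account=AC30 and month=Sep, so the cell is NA.

NA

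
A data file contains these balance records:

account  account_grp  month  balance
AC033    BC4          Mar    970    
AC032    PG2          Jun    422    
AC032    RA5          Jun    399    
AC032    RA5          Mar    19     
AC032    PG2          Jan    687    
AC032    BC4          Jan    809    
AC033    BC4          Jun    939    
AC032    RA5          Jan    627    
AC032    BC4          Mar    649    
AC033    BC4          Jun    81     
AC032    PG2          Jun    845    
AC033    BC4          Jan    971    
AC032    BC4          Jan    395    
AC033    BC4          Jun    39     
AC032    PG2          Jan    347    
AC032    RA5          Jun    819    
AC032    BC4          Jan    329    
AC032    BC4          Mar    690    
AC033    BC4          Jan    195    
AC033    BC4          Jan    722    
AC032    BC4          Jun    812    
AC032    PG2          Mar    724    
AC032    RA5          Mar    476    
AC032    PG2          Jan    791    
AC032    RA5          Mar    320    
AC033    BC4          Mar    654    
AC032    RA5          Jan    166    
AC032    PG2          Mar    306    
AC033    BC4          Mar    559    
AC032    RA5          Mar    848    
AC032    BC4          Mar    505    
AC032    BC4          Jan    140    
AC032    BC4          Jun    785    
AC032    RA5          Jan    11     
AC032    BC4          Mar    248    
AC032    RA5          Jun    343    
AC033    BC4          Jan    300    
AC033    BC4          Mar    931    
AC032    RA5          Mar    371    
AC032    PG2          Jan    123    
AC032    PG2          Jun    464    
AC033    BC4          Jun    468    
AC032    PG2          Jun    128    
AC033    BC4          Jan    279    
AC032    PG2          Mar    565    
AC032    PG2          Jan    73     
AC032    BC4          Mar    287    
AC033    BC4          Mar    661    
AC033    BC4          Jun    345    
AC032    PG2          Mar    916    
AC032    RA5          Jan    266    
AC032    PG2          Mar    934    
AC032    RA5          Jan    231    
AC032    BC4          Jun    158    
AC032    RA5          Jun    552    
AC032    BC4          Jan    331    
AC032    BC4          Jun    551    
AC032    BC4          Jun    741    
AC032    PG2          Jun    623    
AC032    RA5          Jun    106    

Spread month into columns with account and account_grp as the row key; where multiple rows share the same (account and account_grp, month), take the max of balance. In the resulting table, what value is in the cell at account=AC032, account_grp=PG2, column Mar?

934

Rows with account=AC032, account_grp=PG2 and month=Mar: balance values are 724, 306, 565, 916, 934.
max(724, 306, 565, 916, 934) = 934.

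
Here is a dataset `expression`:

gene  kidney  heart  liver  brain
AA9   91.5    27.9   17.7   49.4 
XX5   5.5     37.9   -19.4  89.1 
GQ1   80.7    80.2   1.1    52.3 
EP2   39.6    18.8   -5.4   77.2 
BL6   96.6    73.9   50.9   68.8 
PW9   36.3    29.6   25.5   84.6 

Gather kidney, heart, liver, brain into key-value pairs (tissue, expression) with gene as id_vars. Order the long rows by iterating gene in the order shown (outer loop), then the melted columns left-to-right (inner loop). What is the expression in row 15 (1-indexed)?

-5.4

24 rows total (6 × 4). Row 15: index ⌊(15-1)/4⌋ = 3 into gene → EP2; (15-1) mod 4 = 2 into the melted columns → liver.
So row 15 is (EP2, liver, -5.4); expression = -5.4.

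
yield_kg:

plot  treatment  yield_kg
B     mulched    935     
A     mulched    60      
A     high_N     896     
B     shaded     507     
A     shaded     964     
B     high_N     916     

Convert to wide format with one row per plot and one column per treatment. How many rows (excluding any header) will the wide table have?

2 distinct plot values → 2 rows.

2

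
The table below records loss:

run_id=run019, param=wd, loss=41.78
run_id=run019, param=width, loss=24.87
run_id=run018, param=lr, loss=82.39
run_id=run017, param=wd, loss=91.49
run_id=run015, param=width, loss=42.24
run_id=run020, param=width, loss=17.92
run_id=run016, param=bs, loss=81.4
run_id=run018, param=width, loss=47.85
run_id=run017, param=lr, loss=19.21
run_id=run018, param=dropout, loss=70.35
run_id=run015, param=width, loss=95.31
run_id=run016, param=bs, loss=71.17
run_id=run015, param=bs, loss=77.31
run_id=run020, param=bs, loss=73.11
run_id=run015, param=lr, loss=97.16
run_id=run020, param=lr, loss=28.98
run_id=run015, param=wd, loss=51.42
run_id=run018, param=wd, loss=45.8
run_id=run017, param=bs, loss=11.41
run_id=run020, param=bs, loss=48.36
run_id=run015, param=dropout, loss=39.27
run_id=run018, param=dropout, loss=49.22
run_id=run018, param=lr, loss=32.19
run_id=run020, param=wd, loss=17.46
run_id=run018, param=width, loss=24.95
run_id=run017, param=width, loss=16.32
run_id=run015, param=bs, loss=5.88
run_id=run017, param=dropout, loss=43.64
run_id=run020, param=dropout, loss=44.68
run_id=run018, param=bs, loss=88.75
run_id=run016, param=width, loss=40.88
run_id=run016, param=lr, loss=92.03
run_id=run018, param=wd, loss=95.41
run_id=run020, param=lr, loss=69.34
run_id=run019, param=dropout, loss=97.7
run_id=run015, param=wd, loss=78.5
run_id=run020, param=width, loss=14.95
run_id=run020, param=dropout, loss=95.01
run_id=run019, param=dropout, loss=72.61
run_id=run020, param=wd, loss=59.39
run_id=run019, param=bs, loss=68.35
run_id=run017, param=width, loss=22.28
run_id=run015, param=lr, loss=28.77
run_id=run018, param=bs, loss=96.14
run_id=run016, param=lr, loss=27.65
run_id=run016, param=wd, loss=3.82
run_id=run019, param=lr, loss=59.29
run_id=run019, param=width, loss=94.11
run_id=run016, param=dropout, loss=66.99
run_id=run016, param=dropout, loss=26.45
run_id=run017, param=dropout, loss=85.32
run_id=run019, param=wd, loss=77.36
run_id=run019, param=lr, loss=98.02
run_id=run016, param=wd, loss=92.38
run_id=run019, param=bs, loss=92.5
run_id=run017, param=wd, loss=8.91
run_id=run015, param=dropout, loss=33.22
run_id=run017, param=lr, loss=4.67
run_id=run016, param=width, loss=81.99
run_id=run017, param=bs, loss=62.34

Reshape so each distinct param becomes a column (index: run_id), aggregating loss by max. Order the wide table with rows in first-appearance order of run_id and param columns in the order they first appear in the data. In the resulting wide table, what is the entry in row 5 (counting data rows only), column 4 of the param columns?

With rows in first-appearance order of run_id, row 5 is run_id=run020. param columns in first-appearance order: wd, width, lr, bs, dropout; column 4 is bs.
Long rows with run_id=run020, param=bs: max(73.11, 48.36) = 73.11.

73.11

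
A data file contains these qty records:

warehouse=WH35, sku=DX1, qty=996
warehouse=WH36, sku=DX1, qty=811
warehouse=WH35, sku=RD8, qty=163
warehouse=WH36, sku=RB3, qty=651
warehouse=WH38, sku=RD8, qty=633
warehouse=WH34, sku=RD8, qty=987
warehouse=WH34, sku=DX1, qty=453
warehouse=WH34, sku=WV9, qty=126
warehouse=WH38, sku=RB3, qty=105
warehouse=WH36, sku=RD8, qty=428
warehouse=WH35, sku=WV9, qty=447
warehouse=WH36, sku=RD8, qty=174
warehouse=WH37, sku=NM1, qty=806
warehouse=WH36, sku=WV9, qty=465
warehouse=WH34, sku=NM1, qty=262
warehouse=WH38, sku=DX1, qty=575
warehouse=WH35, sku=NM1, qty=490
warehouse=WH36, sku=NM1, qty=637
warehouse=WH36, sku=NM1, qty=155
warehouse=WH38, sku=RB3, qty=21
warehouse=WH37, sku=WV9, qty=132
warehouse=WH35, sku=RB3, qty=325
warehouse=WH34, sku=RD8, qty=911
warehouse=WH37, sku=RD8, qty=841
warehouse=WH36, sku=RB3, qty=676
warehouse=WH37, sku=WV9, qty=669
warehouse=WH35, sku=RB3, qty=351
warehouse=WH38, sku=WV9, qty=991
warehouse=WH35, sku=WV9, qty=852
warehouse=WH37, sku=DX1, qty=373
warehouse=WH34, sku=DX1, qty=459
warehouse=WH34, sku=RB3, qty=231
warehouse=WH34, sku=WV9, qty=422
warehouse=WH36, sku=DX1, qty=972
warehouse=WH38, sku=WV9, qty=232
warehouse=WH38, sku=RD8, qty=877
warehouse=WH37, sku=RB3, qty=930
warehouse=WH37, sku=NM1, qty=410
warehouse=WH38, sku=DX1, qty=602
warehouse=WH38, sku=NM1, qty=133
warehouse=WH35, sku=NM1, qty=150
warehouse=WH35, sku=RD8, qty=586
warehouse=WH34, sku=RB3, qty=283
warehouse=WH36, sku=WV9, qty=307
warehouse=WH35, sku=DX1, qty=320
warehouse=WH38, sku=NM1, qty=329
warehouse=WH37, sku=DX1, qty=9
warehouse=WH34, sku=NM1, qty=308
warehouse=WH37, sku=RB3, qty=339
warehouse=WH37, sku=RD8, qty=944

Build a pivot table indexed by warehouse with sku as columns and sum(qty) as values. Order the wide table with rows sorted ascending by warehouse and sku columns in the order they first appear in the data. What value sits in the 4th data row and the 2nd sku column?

With rows sorted ascending by warehouse, row 4 is warehouse=WH37. sku columns in first-appearance order: DX1, RD8, RB3, WV9, NM1; column 2 is RD8.
Long rows with warehouse=WH37, sku=RD8: 841 + 944 = 1785.

1785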